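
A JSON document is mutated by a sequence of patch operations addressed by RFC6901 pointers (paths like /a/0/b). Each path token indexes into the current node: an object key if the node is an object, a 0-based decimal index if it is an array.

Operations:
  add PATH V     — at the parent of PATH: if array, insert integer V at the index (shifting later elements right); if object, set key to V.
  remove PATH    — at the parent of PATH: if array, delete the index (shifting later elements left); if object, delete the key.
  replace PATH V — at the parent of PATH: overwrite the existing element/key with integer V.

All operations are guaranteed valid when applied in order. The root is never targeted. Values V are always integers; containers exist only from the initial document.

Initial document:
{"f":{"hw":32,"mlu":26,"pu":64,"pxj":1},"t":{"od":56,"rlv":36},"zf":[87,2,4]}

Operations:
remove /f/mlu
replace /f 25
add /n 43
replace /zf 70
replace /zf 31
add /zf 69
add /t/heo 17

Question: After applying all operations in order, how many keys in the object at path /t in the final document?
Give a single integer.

After op 1 (remove /f/mlu): {"f":{"hw":32,"pu":64,"pxj":1},"t":{"od":56,"rlv":36},"zf":[87,2,4]}
After op 2 (replace /f 25): {"f":25,"t":{"od":56,"rlv":36},"zf":[87,2,4]}
After op 3 (add /n 43): {"f":25,"n":43,"t":{"od":56,"rlv":36},"zf":[87,2,4]}
After op 4 (replace /zf 70): {"f":25,"n":43,"t":{"od":56,"rlv":36},"zf":70}
After op 5 (replace /zf 31): {"f":25,"n":43,"t":{"od":56,"rlv":36},"zf":31}
After op 6 (add /zf 69): {"f":25,"n":43,"t":{"od":56,"rlv":36},"zf":69}
After op 7 (add /t/heo 17): {"f":25,"n":43,"t":{"heo":17,"od":56,"rlv":36},"zf":69}
Size at path /t: 3

Answer: 3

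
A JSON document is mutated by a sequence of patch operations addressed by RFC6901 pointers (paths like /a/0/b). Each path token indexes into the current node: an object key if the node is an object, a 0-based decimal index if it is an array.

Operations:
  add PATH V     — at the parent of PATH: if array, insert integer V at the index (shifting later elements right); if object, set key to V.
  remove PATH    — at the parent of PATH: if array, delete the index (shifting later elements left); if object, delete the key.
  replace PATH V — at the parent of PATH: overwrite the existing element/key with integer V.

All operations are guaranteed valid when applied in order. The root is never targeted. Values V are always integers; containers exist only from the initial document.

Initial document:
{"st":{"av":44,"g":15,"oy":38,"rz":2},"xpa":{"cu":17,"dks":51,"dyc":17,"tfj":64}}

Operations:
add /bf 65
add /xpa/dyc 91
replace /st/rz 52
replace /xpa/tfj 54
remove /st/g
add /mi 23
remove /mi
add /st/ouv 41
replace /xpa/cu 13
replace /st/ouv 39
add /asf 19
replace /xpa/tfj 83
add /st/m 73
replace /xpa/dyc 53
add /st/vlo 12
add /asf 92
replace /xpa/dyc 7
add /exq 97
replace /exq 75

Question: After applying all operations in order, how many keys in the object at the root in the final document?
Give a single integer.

After op 1 (add /bf 65): {"bf":65,"st":{"av":44,"g":15,"oy":38,"rz":2},"xpa":{"cu":17,"dks":51,"dyc":17,"tfj":64}}
After op 2 (add /xpa/dyc 91): {"bf":65,"st":{"av":44,"g":15,"oy":38,"rz":2},"xpa":{"cu":17,"dks":51,"dyc":91,"tfj":64}}
After op 3 (replace /st/rz 52): {"bf":65,"st":{"av":44,"g":15,"oy":38,"rz":52},"xpa":{"cu":17,"dks":51,"dyc":91,"tfj":64}}
After op 4 (replace /xpa/tfj 54): {"bf":65,"st":{"av":44,"g":15,"oy":38,"rz":52},"xpa":{"cu":17,"dks":51,"dyc":91,"tfj":54}}
After op 5 (remove /st/g): {"bf":65,"st":{"av":44,"oy":38,"rz":52},"xpa":{"cu":17,"dks":51,"dyc":91,"tfj":54}}
After op 6 (add /mi 23): {"bf":65,"mi":23,"st":{"av":44,"oy":38,"rz":52},"xpa":{"cu":17,"dks":51,"dyc":91,"tfj":54}}
After op 7 (remove /mi): {"bf":65,"st":{"av":44,"oy":38,"rz":52},"xpa":{"cu":17,"dks":51,"dyc":91,"tfj":54}}
After op 8 (add /st/ouv 41): {"bf":65,"st":{"av":44,"ouv":41,"oy":38,"rz":52},"xpa":{"cu":17,"dks":51,"dyc":91,"tfj":54}}
After op 9 (replace /xpa/cu 13): {"bf":65,"st":{"av":44,"ouv":41,"oy":38,"rz":52},"xpa":{"cu":13,"dks":51,"dyc":91,"tfj":54}}
After op 10 (replace /st/ouv 39): {"bf":65,"st":{"av":44,"ouv":39,"oy":38,"rz":52},"xpa":{"cu":13,"dks":51,"dyc":91,"tfj":54}}
After op 11 (add /asf 19): {"asf":19,"bf":65,"st":{"av":44,"ouv":39,"oy":38,"rz":52},"xpa":{"cu":13,"dks":51,"dyc":91,"tfj":54}}
After op 12 (replace /xpa/tfj 83): {"asf":19,"bf":65,"st":{"av":44,"ouv":39,"oy":38,"rz":52},"xpa":{"cu":13,"dks":51,"dyc":91,"tfj":83}}
After op 13 (add /st/m 73): {"asf":19,"bf":65,"st":{"av":44,"m":73,"ouv":39,"oy":38,"rz":52},"xpa":{"cu":13,"dks":51,"dyc":91,"tfj":83}}
After op 14 (replace /xpa/dyc 53): {"asf":19,"bf":65,"st":{"av":44,"m":73,"ouv":39,"oy":38,"rz":52},"xpa":{"cu":13,"dks":51,"dyc":53,"tfj":83}}
After op 15 (add /st/vlo 12): {"asf":19,"bf":65,"st":{"av":44,"m":73,"ouv":39,"oy":38,"rz":52,"vlo":12},"xpa":{"cu":13,"dks":51,"dyc":53,"tfj":83}}
After op 16 (add /asf 92): {"asf":92,"bf":65,"st":{"av":44,"m":73,"ouv":39,"oy":38,"rz":52,"vlo":12},"xpa":{"cu":13,"dks":51,"dyc":53,"tfj":83}}
After op 17 (replace /xpa/dyc 7): {"asf":92,"bf":65,"st":{"av":44,"m":73,"ouv":39,"oy":38,"rz":52,"vlo":12},"xpa":{"cu":13,"dks":51,"dyc":7,"tfj":83}}
After op 18 (add /exq 97): {"asf":92,"bf":65,"exq":97,"st":{"av":44,"m":73,"ouv":39,"oy":38,"rz":52,"vlo":12},"xpa":{"cu":13,"dks":51,"dyc":7,"tfj":83}}
After op 19 (replace /exq 75): {"asf":92,"bf":65,"exq":75,"st":{"av":44,"m":73,"ouv":39,"oy":38,"rz":52,"vlo":12},"xpa":{"cu":13,"dks":51,"dyc":7,"tfj":83}}
Size at the root: 5

Answer: 5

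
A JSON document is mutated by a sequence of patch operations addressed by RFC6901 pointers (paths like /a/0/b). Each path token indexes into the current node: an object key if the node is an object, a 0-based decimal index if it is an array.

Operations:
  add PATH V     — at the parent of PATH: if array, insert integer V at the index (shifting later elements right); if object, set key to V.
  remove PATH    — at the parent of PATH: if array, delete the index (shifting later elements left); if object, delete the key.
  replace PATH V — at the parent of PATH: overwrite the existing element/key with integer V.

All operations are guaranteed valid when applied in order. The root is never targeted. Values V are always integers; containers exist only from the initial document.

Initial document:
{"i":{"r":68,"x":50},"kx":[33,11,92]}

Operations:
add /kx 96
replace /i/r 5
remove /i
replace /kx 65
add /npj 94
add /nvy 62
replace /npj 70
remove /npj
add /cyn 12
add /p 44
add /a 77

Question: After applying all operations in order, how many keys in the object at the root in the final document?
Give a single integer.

Answer: 5

Derivation:
After op 1 (add /kx 96): {"i":{"r":68,"x":50},"kx":96}
After op 2 (replace /i/r 5): {"i":{"r":5,"x":50},"kx":96}
After op 3 (remove /i): {"kx":96}
After op 4 (replace /kx 65): {"kx":65}
After op 5 (add /npj 94): {"kx":65,"npj":94}
After op 6 (add /nvy 62): {"kx":65,"npj":94,"nvy":62}
After op 7 (replace /npj 70): {"kx":65,"npj":70,"nvy":62}
After op 8 (remove /npj): {"kx":65,"nvy":62}
After op 9 (add /cyn 12): {"cyn":12,"kx":65,"nvy":62}
After op 10 (add /p 44): {"cyn":12,"kx":65,"nvy":62,"p":44}
After op 11 (add /a 77): {"a":77,"cyn":12,"kx":65,"nvy":62,"p":44}
Size at the root: 5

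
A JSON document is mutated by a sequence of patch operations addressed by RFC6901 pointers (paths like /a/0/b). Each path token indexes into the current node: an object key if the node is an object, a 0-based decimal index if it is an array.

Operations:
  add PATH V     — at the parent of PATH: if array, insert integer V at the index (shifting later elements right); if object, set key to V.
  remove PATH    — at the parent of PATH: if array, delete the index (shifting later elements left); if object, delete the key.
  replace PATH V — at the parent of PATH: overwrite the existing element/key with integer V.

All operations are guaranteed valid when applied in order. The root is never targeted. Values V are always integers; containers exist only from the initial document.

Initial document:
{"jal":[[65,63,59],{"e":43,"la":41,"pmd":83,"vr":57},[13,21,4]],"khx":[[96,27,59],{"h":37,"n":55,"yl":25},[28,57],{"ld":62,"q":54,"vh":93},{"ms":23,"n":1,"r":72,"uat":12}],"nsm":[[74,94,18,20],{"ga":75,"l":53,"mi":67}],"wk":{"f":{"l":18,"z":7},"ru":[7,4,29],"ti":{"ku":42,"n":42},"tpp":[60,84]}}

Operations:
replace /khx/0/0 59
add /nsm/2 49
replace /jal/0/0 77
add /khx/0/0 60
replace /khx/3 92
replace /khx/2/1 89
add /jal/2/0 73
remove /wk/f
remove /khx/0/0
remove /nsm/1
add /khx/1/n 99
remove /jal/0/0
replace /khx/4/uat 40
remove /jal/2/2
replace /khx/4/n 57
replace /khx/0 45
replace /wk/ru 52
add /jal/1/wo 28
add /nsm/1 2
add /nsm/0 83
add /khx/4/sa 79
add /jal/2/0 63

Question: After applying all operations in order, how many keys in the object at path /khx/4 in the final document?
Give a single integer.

After op 1 (replace /khx/0/0 59): {"jal":[[65,63,59],{"e":43,"la":41,"pmd":83,"vr":57},[13,21,4]],"khx":[[59,27,59],{"h":37,"n":55,"yl":25},[28,57],{"ld":62,"q":54,"vh":93},{"ms":23,"n":1,"r":72,"uat":12}],"nsm":[[74,94,18,20],{"ga":75,"l":53,"mi":67}],"wk":{"f":{"l":18,"z":7},"ru":[7,4,29],"ti":{"ku":42,"n":42},"tpp":[60,84]}}
After op 2 (add /nsm/2 49): {"jal":[[65,63,59],{"e":43,"la":41,"pmd":83,"vr":57},[13,21,4]],"khx":[[59,27,59],{"h":37,"n":55,"yl":25},[28,57],{"ld":62,"q":54,"vh":93},{"ms":23,"n":1,"r":72,"uat":12}],"nsm":[[74,94,18,20],{"ga":75,"l":53,"mi":67},49],"wk":{"f":{"l":18,"z":7},"ru":[7,4,29],"ti":{"ku":42,"n":42},"tpp":[60,84]}}
After op 3 (replace /jal/0/0 77): {"jal":[[77,63,59],{"e":43,"la":41,"pmd":83,"vr":57},[13,21,4]],"khx":[[59,27,59],{"h":37,"n":55,"yl":25},[28,57],{"ld":62,"q":54,"vh":93},{"ms":23,"n":1,"r":72,"uat":12}],"nsm":[[74,94,18,20],{"ga":75,"l":53,"mi":67},49],"wk":{"f":{"l":18,"z":7},"ru":[7,4,29],"ti":{"ku":42,"n":42},"tpp":[60,84]}}
After op 4 (add /khx/0/0 60): {"jal":[[77,63,59],{"e":43,"la":41,"pmd":83,"vr":57},[13,21,4]],"khx":[[60,59,27,59],{"h":37,"n":55,"yl":25},[28,57],{"ld":62,"q":54,"vh":93},{"ms":23,"n":1,"r":72,"uat":12}],"nsm":[[74,94,18,20],{"ga":75,"l":53,"mi":67},49],"wk":{"f":{"l":18,"z":7},"ru":[7,4,29],"ti":{"ku":42,"n":42},"tpp":[60,84]}}
After op 5 (replace /khx/3 92): {"jal":[[77,63,59],{"e":43,"la":41,"pmd":83,"vr":57},[13,21,4]],"khx":[[60,59,27,59],{"h":37,"n":55,"yl":25},[28,57],92,{"ms":23,"n":1,"r":72,"uat":12}],"nsm":[[74,94,18,20],{"ga":75,"l":53,"mi":67},49],"wk":{"f":{"l":18,"z":7},"ru":[7,4,29],"ti":{"ku":42,"n":42},"tpp":[60,84]}}
After op 6 (replace /khx/2/1 89): {"jal":[[77,63,59],{"e":43,"la":41,"pmd":83,"vr":57},[13,21,4]],"khx":[[60,59,27,59],{"h":37,"n":55,"yl":25},[28,89],92,{"ms":23,"n":1,"r":72,"uat":12}],"nsm":[[74,94,18,20],{"ga":75,"l":53,"mi":67},49],"wk":{"f":{"l":18,"z":7},"ru":[7,4,29],"ti":{"ku":42,"n":42},"tpp":[60,84]}}
After op 7 (add /jal/2/0 73): {"jal":[[77,63,59],{"e":43,"la":41,"pmd":83,"vr":57},[73,13,21,4]],"khx":[[60,59,27,59],{"h":37,"n":55,"yl":25},[28,89],92,{"ms":23,"n":1,"r":72,"uat":12}],"nsm":[[74,94,18,20],{"ga":75,"l":53,"mi":67},49],"wk":{"f":{"l":18,"z":7},"ru":[7,4,29],"ti":{"ku":42,"n":42},"tpp":[60,84]}}
After op 8 (remove /wk/f): {"jal":[[77,63,59],{"e":43,"la":41,"pmd":83,"vr":57},[73,13,21,4]],"khx":[[60,59,27,59],{"h":37,"n":55,"yl":25},[28,89],92,{"ms":23,"n":1,"r":72,"uat":12}],"nsm":[[74,94,18,20],{"ga":75,"l":53,"mi":67},49],"wk":{"ru":[7,4,29],"ti":{"ku":42,"n":42},"tpp":[60,84]}}
After op 9 (remove /khx/0/0): {"jal":[[77,63,59],{"e":43,"la":41,"pmd":83,"vr":57},[73,13,21,4]],"khx":[[59,27,59],{"h":37,"n":55,"yl":25},[28,89],92,{"ms":23,"n":1,"r":72,"uat":12}],"nsm":[[74,94,18,20],{"ga":75,"l":53,"mi":67},49],"wk":{"ru":[7,4,29],"ti":{"ku":42,"n":42},"tpp":[60,84]}}
After op 10 (remove /nsm/1): {"jal":[[77,63,59],{"e":43,"la":41,"pmd":83,"vr":57},[73,13,21,4]],"khx":[[59,27,59],{"h":37,"n":55,"yl":25},[28,89],92,{"ms":23,"n":1,"r":72,"uat":12}],"nsm":[[74,94,18,20],49],"wk":{"ru":[7,4,29],"ti":{"ku":42,"n":42},"tpp":[60,84]}}
After op 11 (add /khx/1/n 99): {"jal":[[77,63,59],{"e":43,"la":41,"pmd":83,"vr":57},[73,13,21,4]],"khx":[[59,27,59],{"h":37,"n":99,"yl":25},[28,89],92,{"ms":23,"n":1,"r":72,"uat":12}],"nsm":[[74,94,18,20],49],"wk":{"ru":[7,4,29],"ti":{"ku":42,"n":42},"tpp":[60,84]}}
After op 12 (remove /jal/0/0): {"jal":[[63,59],{"e":43,"la":41,"pmd":83,"vr":57},[73,13,21,4]],"khx":[[59,27,59],{"h":37,"n":99,"yl":25},[28,89],92,{"ms":23,"n":1,"r":72,"uat":12}],"nsm":[[74,94,18,20],49],"wk":{"ru":[7,4,29],"ti":{"ku":42,"n":42},"tpp":[60,84]}}
After op 13 (replace /khx/4/uat 40): {"jal":[[63,59],{"e":43,"la":41,"pmd":83,"vr":57},[73,13,21,4]],"khx":[[59,27,59],{"h":37,"n":99,"yl":25},[28,89],92,{"ms":23,"n":1,"r":72,"uat":40}],"nsm":[[74,94,18,20],49],"wk":{"ru":[7,4,29],"ti":{"ku":42,"n":42},"tpp":[60,84]}}
After op 14 (remove /jal/2/2): {"jal":[[63,59],{"e":43,"la":41,"pmd":83,"vr":57},[73,13,4]],"khx":[[59,27,59],{"h":37,"n":99,"yl":25},[28,89],92,{"ms":23,"n":1,"r":72,"uat":40}],"nsm":[[74,94,18,20],49],"wk":{"ru":[7,4,29],"ti":{"ku":42,"n":42},"tpp":[60,84]}}
After op 15 (replace /khx/4/n 57): {"jal":[[63,59],{"e":43,"la":41,"pmd":83,"vr":57},[73,13,4]],"khx":[[59,27,59],{"h":37,"n":99,"yl":25},[28,89],92,{"ms":23,"n":57,"r":72,"uat":40}],"nsm":[[74,94,18,20],49],"wk":{"ru":[7,4,29],"ti":{"ku":42,"n":42},"tpp":[60,84]}}
After op 16 (replace /khx/0 45): {"jal":[[63,59],{"e":43,"la":41,"pmd":83,"vr":57},[73,13,4]],"khx":[45,{"h":37,"n":99,"yl":25},[28,89],92,{"ms":23,"n":57,"r":72,"uat":40}],"nsm":[[74,94,18,20],49],"wk":{"ru":[7,4,29],"ti":{"ku":42,"n":42},"tpp":[60,84]}}
After op 17 (replace /wk/ru 52): {"jal":[[63,59],{"e":43,"la":41,"pmd":83,"vr":57},[73,13,4]],"khx":[45,{"h":37,"n":99,"yl":25},[28,89],92,{"ms":23,"n":57,"r":72,"uat":40}],"nsm":[[74,94,18,20],49],"wk":{"ru":52,"ti":{"ku":42,"n":42},"tpp":[60,84]}}
After op 18 (add /jal/1/wo 28): {"jal":[[63,59],{"e":43,"la":41,"pmd":83,"vr":57,"wo":28},[73,13,4]],"khx":[45,{"h":37,"n":99,"yl":25},[28,89],92,{"ms":23,"n":57,"r":72,"uat":40}],"nsm":[[74,94,18,20],49],"wk":{"ru":52,"ti":{"ku":42,"n":42},"tpp":[60,84]}}
After op 19 (add /nsm/1 2): {"jal":[[63,59],{"e":43,"la":41,"pmd":83,"vr":57,"wo":28},[73,13,4]],"khx":[45,{"h":37,"n":99,"yl":25},[28,89],92,{"ms":23,"n":57,"r":72,"uat":40}],"nsm":[[74,94,18,20],2,49],"wk":{"ru":52,"ti":{"ku":42,"n":42},"tpp":[60,84]}}
After op 20 (add /nsm/0 83): {"jal":[[63,59],{"e":43,"la":41,"pmd":83,"vr":57,"wo":28},[73,13,4]],"khx":[45,{"h":37,"n":99,"yl":25},[28,89],92,{"ms":23,"n":57,"r":72,"uat":40}],"nsm":[83,[74,94,18,20],2,49],"wk":{"ru":52,"ti":{"ku":42,"n":42},"tpp":[60,84]}}
After op 21 (add /khx/4/sa 79): {"jal":[[63,59],{"e":43,"la":41,"pmd":83,"vr":57,"wo":28},[73,13,4]],"khx":[45,{"h":37,"n":99,"yl":25},[28,89],92,{"ms":23,"n":57,"r":72,"sa":79,"uat":40}],"nsm":[83,[74,94,18,20],2,49],"wk":{"ru":52,"ti":{"ku":42,"n":42},"tpp":[60,84]}}
After op 22 (add /jal/2/0 63): {"jal":[[63,59],{"e":43,"la":41,"pmd":83,"vr":57,"wo":28},[63,73,13,4]],"khx":[45,{"h":37,"n":99,"yl":25},[28,89],92,{"ms":23,"n":57,"r":72,"sa":79,"uat":40}],"nsm":[83,[74,94,18,20],2,49],"wk":{"ru":52,"ti":{"ku":42,"n":42},"tpp":[60,84]}}
Size at path /khx/4: 5

Answer: 5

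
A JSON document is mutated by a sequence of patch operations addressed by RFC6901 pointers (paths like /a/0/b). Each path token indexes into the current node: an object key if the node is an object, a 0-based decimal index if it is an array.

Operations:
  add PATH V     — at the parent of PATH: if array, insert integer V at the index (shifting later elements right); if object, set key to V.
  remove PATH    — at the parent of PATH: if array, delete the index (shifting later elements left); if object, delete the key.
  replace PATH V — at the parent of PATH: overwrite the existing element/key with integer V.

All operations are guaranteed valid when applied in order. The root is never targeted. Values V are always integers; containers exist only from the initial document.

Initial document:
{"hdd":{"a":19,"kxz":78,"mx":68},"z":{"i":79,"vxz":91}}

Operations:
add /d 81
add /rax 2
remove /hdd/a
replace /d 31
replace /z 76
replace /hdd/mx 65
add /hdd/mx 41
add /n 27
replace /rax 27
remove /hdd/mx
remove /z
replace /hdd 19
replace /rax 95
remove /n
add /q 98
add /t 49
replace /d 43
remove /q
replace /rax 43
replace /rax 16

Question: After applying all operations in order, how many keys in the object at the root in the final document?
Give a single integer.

After op 1 (add /d 81): {"d":81,"hdd":{"a":19,"kxz":78,"mx":68},"z":{"i":79,"vxz":91}}
After op 2 (add /rax 2): {"d":81,"hdd":{"a":19,"kxz":78,"mx":68},"rax":2,"z":{"i":79,"vxz":91}}
After op 3 (remove /hdd/a): {"d":81,"hdd":{"kxz":78,"mx":68},"rax":2,"z":{"i":79,"vxz":91}}
After op 4 (replace /d 31): {"d":31,"hdd":{"kxz":78,"mx":68},"rax":2,"z":{"i":79,"vxz":91}}
After op 5 (replace /z 76): {"d":31,"hdd":{"kxz":78,"mx":68},"rax":2,"z":76}
After op 6 (replace /hdd/mx 65): {"d":31,"hdd":{"kxz":78,"mx":65},"rax":2,"z":76}
After op 7 (add /hdd/mx 41): {"d":31,"hdd":{"kxz":78,"mx":41},"rax":2,"z":76}
After op 8 (add /n 27): {"d":31,"hdd":{"kxz":78,"mx":41},"n":27,"rax":2,"z":76}
After op 9 (replace /rax 27): {"d":31,"hdd":{"kxz":78,"mx":41},"n":27,"rax":27,"z":76}
After op 10 (remove /hdd/mx): {"d":31,"hdd":{"kxz":78},"n":27,"rax":27,"z":76}
After op 11 (remove /z): {"d":31,"hdd":{"kxz":78},"n":27,"rax":27}
After op 12 (replace /hdd 19): {"d":31,"hdd":19,"n":27,"rax":27}
After op 13 (replace /rax 95): {"d":31,"hdd":19,"n":27,"rax":95}
After op 14 (remove /n): {"d":31,"hdd":19,"rax":95}
After op 15 (add /q 98): {"d":31,"hdd":19,"q":98,"rax":95}
After op 16 (add /t 49): {"d":31,"hdd":19,"q":98,"rax":95,"t":49}
After op 17 (replace /d 43): {"d":43,"hdd":19,"q":98,"rax":95,"t":49}
After op 18 (remove /q): {"d":43,"hdd":19,"rax":95,"t":49}
After op 19 (replace /rax 43): {"d":43,"hdd":19,"rax":43,"t":49}
After op 20 (replace /rax 16): {"d":43,"hdd":19,"rax":16,"t":49}
Size at the root: 4

Answer: 4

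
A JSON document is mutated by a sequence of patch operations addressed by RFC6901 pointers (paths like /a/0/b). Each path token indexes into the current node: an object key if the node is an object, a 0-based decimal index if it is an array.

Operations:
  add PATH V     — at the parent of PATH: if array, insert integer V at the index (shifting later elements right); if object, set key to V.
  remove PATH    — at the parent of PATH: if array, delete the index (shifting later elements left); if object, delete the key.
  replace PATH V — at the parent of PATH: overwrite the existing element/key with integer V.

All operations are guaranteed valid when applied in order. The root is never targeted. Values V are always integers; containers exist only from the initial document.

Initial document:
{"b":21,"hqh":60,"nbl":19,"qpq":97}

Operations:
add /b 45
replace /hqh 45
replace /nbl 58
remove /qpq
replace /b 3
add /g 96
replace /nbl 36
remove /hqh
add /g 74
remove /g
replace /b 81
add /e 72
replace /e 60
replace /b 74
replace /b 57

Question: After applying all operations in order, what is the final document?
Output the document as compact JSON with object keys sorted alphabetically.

After op 1 (add /b 45): {"b":45,"hqh":60,"nbl":19,"qpq":97}
After op 2 (replace /hqh 45): {"b":45,"hqh":45,"nbl":19,"qpq":97}
After op 3 (replace /nbl 58): {"b":45,"hqh":45,"nbl":58,"qpq":97}
After op 4 (remove /qpq): {"b":45,"hqh":45,"nbl":58}
After op 5 (replace /b 3): {"b":3,"hqh":45,"nbl":58}
After op 6 (add /g 96): {"b":3,"g":96,"hqh":45,"nbl":58}
After op 7 (replace /nbl 36): {"b":3,"g":96,"hqh":45,"nbl":36}
After op 8 (remove /hqh): {"b":3,"g":96,"nbl":36}
After op 9 (add /g 74): {"b":3,"g":74,"nbl":36}
After op 10 (remove /g): {"b":3,"nbl":36}
After op 11 (replace /b 81): {"b":81,"nbl":36}
After op 12 (add /e 72): {"b":81,"e":72,"nbl":36}
After op 13 (replace /e 60): {"b":81,"e":60,"nbl":36}
After op 14 (replace /b 74): {"b":74,"e":60,"nbl":36}
After op 15 (replace /b 57): {"b":57,"e":60,"nbl":36}

Answer: {"b":57,"e":60,"nbl":36}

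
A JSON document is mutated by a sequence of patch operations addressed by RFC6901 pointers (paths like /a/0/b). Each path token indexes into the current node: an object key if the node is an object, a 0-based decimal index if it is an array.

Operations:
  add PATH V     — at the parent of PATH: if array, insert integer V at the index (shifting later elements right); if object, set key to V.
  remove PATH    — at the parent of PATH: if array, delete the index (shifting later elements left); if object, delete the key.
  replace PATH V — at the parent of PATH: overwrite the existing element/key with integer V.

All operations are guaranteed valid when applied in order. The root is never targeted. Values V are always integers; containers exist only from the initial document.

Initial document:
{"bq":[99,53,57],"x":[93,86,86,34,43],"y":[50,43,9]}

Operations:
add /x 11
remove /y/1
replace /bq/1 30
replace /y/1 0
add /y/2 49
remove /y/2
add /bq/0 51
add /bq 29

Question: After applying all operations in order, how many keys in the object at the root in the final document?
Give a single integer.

Answer: 3

Derivation:
After op 1 (add /x 11): {"bq":[99,53,57],"x":11,"y":[50,43,9]}
After op 2 (remove /y/1): {"bq":[99,53,57],"x":11,"y":[50,9]}
After op 3 (replace /bq/1 30): {"bq":[99,30,57],"x":11,"y":[50,9]}
After op 4 (replace /y/1 0): {"bq":[99,30,57],"x":11,"y":[50,0]}
After op 5 (add /y/2 49): {"bq":[99,30,57],"x":11,"y":[50,0,49]}
After op 6 (remove /y/2): {"bq":[99,30,57],"x":11,"y":[50,0]}
After op 7 (add /bq/0 51): {"bq":[51,99,30,57],"x":11,"y":[50,0]}
After op 8 (add /bq 29): {"bq":29,"x":11,"y":[50,0]}
Size at the root: 3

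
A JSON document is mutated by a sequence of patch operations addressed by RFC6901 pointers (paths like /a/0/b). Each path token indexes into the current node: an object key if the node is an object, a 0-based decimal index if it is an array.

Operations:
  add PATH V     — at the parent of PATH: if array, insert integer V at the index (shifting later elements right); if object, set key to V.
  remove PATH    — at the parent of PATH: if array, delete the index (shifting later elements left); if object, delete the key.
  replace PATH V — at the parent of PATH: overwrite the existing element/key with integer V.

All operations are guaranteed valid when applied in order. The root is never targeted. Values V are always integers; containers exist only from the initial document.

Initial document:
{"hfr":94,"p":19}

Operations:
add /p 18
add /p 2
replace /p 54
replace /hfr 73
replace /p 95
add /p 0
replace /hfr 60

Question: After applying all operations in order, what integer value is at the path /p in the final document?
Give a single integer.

Answer: 0

Derivation:
After op 1 (add /p 18): {"hfr":94,"p":18}
After op 2 (add /p 2): {"hfr":94,"p":2}
After op 3 (replace /p 54): {"hfr":94,"p":54}
After op 4 (replace /hfr 73): {"hfr":73,"p":54}
After op 5 (replace /p 95): {"hfr":73,"p":95}
After op 6 (add /p 0): {"hfr":73,"p":0}
After op 7 (replace /hfr 60): {"hfr":60,"p":0}
Value at /p: 0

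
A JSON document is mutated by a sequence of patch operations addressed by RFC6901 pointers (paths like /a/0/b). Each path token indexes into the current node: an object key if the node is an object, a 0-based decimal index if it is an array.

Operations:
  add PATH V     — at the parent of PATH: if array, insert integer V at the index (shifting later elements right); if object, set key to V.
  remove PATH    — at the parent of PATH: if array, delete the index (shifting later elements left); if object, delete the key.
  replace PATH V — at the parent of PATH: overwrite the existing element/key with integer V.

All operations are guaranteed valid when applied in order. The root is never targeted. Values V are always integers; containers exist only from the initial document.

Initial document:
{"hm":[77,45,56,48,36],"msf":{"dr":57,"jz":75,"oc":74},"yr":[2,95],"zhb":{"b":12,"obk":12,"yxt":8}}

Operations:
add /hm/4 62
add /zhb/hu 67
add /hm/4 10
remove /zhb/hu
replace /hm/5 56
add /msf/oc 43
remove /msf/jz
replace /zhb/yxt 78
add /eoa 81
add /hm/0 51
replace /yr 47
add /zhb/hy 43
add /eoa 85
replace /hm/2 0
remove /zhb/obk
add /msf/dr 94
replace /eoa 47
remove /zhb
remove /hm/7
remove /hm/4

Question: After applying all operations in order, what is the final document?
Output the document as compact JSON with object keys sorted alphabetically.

After op 1 (add /hm/4 62): {"hm":[77,45,56,48,62,36],"msf":{"dr":57,"jz":75,"oc":74},"yr":[2,95],"zhb":{"b":12,"obk":12,"yxt":8}}
After op 2 (add /zhb/hu 67): {"hm":[77,45,56,48,62,36],"msf":{"dr":57,"jz":75,"oc":74},"yr":[2,95],"zhb":{"b":12,"hu":67,"obk":12,"yxt":8}}
After op 3 (add /hm/4 10): {"hm":[77,45,56,48,10,62,36],"msf":{"dr":57,"jz":75,"oc":74},"yr":[2,95],"zhb":{"b":12,"hu":67,"obk":12,"yxt":8}}
After op 4 (remove /zhb/hu): {"hm":[77,45,56,48,10,62,36],"msf":{"dr":57,"jz":75,"oc":74},"yr":[2,95],"zhb":{"b":12,"obk":12,"yxt":8}}
After op 5 (replace /hm/5 56): {"hm":[77,45,56,48,10,56,36],"msf":{"dr":57,"jz":75,"oc":74},"yr":[2,95],"zhb":{"b":12,"obk":12,"yxt":8}}
After op 6 (add /msf/oc 43): {"hm":[77,45,56,48,10,56,36],"msf":{"dr":57,"jz":75,"oc":43},"yr":[2,95],"zhb":{"b":12,"obk":12,"yxt":8}}
After op 7 (remove /msf/jz): {"hm":[77,45,56,48,10,56,36],"msf":{"dr":57,"oc":43},"yr":[2,95],"zhb":{"b":12,"obk":12,"yxt":8}}
After op 8 (replace /zhb/yxt 78): {"hm":[77,45,56,48,10,56,36],"msf":{"dr":57,"oc":43},"yr":[2,95],"zhb":{"b":12,"obk":12,"yxt":78}}
After op 9 (add /eoa 81): {"eoa":81,"hm":[77,45,56,48,10,56,36],"msf":{"dr":57,"oc":43},"yr":[2,95],"zhb":{"b":12,"obk":12,"yxt":78}}
After op 10 (add /hm/0 51): {"eoa":81,"hm":[51,77,45,56,48,10,56,36],"msf":{"dr":57,"oc":43},"yr":[2,95],"zhb":{"b":12,"obk":12,"yxt":78}}
After op 11 (replace /yr 47): {"eoa":81,"hm":[51,77,45,56,48,10,56,36],"msf":{"dr":57,"oc":43},"yr":47,"zhb":{"b":12,"obk":12,"yxt":78}}
After op 12 (add /zhb/hy 43): {"eoa":81,"hm":[51,77,45,56,48,10,56,36],"msf":{"dr":57,"oc":43},"yr":47,"zhb":{"b":12,"hy":43,"obk":12,"yxt":78}}
After op 13 (add /eoa 85): {"eoa":85,"hm":[51,77,45,56,48,10,56,36],"msf":{"dr":57,"oc":43},"yr":47,"zhb":{"b":12,"hy":43,"obk":12,"yxt":78}}
After op 14 (replace /hm/2 0): {"eoa":85,"hm":[51,77,0,56,48,10,56,36],"msf":{"dr":57,"oc":43},"yr":47,"zhb":{"b":12,"hy":43,"obk":12,"yxt":78}}
After op 15 (remove /zhb/obk): {"eoa":85,"hm":[51,77,0,56,48,10,56,36],"msf":{"dr":57,"oc":43},"yr":47,"zhb":{"b":12,"hy":43,"yxt":78}}
After op 16 (add /msf/dr 94): {"eoa":85,"hm":[51,77,0,56,48,10,56,36],"msf":{"dr":94,"oc":43},"yr":47,"zhb":{"b":12,"hy":43,"yxt":78}}
After op 17 (replace /eoa 47): {"eoa":47,"hm":[51,77,0,56,48,10,56,36],"msf":{"dr":94,"oc":43},"yr":47,"zhb":{"b":12,"hy":43,"yxt":78}}
After op 18 (remove /zhb): {"eoa":47,"hm":[51,77,0,56,48,10,56,36],"msf":{"dr":94,"oc":43},"yr":47}
After op 19 (remove /hm/7): {"eoa":47,"hm":[51,77,0,56,48,10,56],"msf":{"dr":94,"oc":43},"yr":47}
After op 20 (remove /hm/4): {"eoa":47,"hm":[51,77,0,56,10,56],"msf":{"dr":94,"oc":43},"yr":47}

Answer: {"eoa":47,"hm":[51,77,0,56,10,56],"msf":{"dr":94,"oc":43},"yr":47}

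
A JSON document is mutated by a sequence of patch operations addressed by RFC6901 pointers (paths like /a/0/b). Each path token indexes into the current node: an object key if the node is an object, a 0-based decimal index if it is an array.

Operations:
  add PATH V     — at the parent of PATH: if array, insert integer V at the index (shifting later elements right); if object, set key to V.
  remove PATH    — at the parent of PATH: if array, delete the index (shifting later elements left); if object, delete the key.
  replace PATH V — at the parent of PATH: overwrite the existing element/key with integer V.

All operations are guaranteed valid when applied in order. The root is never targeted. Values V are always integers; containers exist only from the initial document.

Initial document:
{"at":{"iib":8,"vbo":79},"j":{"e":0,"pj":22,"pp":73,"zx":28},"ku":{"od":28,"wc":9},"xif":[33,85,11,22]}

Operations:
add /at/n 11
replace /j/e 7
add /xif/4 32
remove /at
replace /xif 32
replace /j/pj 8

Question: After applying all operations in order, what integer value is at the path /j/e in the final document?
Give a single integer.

Answer: 7

Derivation:
After op 1 (add /at/n 11): {"at":{"iib":8,"n":11,"vbo":79},"j":{"e":0,"pj":22,"pp":73,"zx":28},"ku":{"od":28,"wc":9},"xif":[33,85,11,22]}
After op 2 (replace /j/e 7): {"at":{"iib":8,"n":11,"vbo":79},"j":{"e":7,"pj":22,"pp":73,"zx":28},"ku":{"od":28,"wc":9},"xif":[33,85,11,22]}
After op 3 (add /xif/4 32): {"at":{"iib":8,"n":11,"vbo":79},"j":{"e":7,"pj":22,"pp":73,"zx":28},"ku":{"od":28,"wc":9},"xif":[33,85,11,22,32]}
After op 4 (remove /at): {"j":{"e":7,"pj":22,"pp":73,"zx":28},"ku":{"od":28,"wc":9},"xif":[33,85,11,22,32]}
After op 5 (replace /xif 32): {"j":{"e":7,"pj":22,"pp":73,"zx":28},"ku":{"od":28,"wc":9},"xif":32}
After op 6 (replace /j/pj 8): {"j":{"e":7,"pj":8,"pp":73,"zx":28},"ku":{"od":28,"wc":9},"xif":32}
Value at /j/e: 7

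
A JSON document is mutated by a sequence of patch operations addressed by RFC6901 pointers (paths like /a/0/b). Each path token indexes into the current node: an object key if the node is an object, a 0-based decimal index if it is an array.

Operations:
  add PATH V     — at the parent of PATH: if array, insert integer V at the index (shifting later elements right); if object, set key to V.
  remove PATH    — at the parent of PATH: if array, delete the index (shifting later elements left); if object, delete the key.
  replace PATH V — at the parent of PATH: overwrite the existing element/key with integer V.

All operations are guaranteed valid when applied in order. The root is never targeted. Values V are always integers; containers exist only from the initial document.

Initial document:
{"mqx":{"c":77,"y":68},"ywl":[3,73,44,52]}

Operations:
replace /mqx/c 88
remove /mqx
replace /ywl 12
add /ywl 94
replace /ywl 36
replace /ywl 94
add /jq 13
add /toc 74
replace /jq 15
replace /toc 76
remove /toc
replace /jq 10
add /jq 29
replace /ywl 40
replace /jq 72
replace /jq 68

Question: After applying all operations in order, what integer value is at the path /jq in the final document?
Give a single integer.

After op 1 (replace /mqx/c 88): {"mqx":{"c":88,"y":68},"ywl":[3,73,44,52]}
After op 2 (remove /mqx): {"ywl":[3,73,44,52]}
After op 3 (replace /ywl 12): {"ywl":12}
After op 4 (add /ywl 94): {"ywl":94}
After op 5 (replace /ywl 36): {"ywl":36}
After op 6 (replace /ywl 94): {"ywl":94}
After op 7 (add /jq 13): {"jq":13,"ywl":94}
After op 8 (add /toc 74): {"jq":13,"toc":74,"ywl":94}
After op 9 (replace /jq 15): {"jq":15,"toc":74,"ywl":94}
After op 10 (replace /toc 76): {"jq":15,"toc":76,"ywl":94}
After op 11 (remove /toc): {"jq":15,"ywl":94}
After op 12 (replace /jq 10): {"jq":10,"ywl":94}
After op 13 (add /jq 29): {"jq":29,"ywl":94}
After op 14 (replace /ywl 40): {"jq":29,"ywl":40}
After op 15 (replace /jq 72): {"jq":72,"ywl":40}
After op 16 (replace /jq 68): {"jq":68,"ywl":40}
Value at /jq: 68

Answer: 68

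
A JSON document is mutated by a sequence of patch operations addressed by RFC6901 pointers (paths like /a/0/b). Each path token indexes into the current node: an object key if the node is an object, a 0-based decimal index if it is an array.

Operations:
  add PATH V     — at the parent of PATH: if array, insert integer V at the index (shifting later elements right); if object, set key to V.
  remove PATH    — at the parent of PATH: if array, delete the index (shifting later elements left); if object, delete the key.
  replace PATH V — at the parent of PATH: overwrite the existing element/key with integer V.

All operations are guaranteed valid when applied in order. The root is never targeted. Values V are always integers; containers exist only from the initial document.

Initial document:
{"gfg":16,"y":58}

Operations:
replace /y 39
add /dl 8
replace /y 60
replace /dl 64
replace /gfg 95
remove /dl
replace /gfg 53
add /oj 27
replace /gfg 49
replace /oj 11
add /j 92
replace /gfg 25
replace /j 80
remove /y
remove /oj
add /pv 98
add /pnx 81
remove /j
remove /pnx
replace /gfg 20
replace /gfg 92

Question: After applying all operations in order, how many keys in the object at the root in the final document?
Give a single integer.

After op 1 (replace /y 39): {"gfg":16,"y":39}
After op 2 (add /dl 8): {"dl":8,"gfg":16,"y":39}
After op 3 (replace /y 60): {"dl":8,"gfg":16,"y":60}
After op 4 (replace /dl 64): {"dl":64,"gfg":16,"y":60}
After op 5 (replace /gfg 95): {"dl":64,"gfg":95,"y":60}
After op 6 (remove /dl): {"gfg":95,"y":60}
After op 7 (replace /gfg 53): {"gfg":53,"y":60}
After op 8 (add /oj 27): {"gfg":53,"oj":27,"y":60}
After op 9 (replace /gfg 49): {"gfg":49,"oj":27,"y":60}
After op 10 (replace /oj 11): {"gfg":49,"oj":11,"y":60}
After op 11 (add /j 92): {"gfg":49,"j":92,"oj":11,"y":60}
After op 12 (replace /gfg 25): {"gfg":25,"j":92,"oj":11,"y":60}
After op 13 (replace /j 80): {"gfg":25,"j":80,"oj":11,"y":60}
After op 14 (remove /y): {"gfg":25,"j":80,"oj":11}
After op 15 (remove /oj): {"gfg":25,"j":80}
After op 16 (add /pv 98): {"gfg":25,"j":80,"pv":98}
After op 17 (add /pnx 81): {"gfg":25,"j":80,"pnx":81,"pv":98}
After op 18 (remove /j): {"gfg":25,"pnx":81,"pv":98}
After op 19 (remove /pnx): {"gfg":25,"pv":98}
After op 20 (replace /gfg 20): {"gfg":20,"pv":98}
After op 21 (replace /gfg 92): {"gfg":92,"pv":98}
Size at the root: 2

Answer: 2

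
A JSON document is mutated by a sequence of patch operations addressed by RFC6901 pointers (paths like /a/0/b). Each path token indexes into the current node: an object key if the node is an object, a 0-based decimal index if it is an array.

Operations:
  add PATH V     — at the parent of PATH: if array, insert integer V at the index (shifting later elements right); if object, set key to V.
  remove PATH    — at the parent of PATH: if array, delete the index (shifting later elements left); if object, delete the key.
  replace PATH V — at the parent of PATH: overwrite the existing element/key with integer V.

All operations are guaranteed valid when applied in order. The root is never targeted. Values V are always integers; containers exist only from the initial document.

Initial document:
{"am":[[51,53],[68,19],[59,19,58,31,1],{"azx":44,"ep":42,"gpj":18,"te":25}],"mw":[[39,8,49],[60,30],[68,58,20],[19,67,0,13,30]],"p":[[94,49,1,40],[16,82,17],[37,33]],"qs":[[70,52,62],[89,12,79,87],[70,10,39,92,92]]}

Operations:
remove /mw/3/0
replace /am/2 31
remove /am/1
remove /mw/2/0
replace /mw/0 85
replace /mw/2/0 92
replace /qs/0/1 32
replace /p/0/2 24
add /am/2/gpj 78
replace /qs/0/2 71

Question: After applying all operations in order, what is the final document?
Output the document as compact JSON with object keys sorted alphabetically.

Answer: {"am":[[51,53],31,{"azx":44,"ep":42,"gpj":78,"te":25}],"mw":[85,[60,30],[92,20],[67,0,13,30]],"p":[[94,49,24,40],[16,82,17],[37,33]],"qs":[[70,32,71],[89,12,79,87],[70,10,39,92,92]]}

Derivation:
After op 1 (remove /mw/3/0): {"am":[[51,53],[68,19],[59,19,58,31,1],{"azx":44,"ep":42,"gpj":18,"te":25}],"mw":[[39,8,49],[60,30],[68,58,20],[67,0,13,30]],"p":[[94,49,1,40],[16,82,17],[37,33]],"qs":[[70,52,62],[89,12,79,87],[70,10,39,92,92]]}
After op 2 (replace /am/2 31): {"am":[[51,53],[68,19],31,{"azx":44,"ep":42,"gpj":18,"te":25}],"mw":[[39,8,49],[60,30],[68,58,20],[67,0,13,30]],"p":[[94,49,1,40],[16,82,17],[37,33]],"qs":[[70,52,62],[89,12,79,87],[70,10,39,92,92]]}
After op 3 (remove /am/1): {"am":[[51,53],31,{"azx":44,"ep":42,"gpj":18,"te":25}],"mw":[[39,8,49],[60,30],[68,58,20],[67,0,13,30]],"p":[[94,49,1,40],[16,82,17],[37,33]],"qs":[[70,52,62],[89,12,79,87],[70,10,39,92,92]]}
After op 4 (remove /mw/2/0): {"am":[[51,53],31,{"azx":44,"ep":42,"gpj":18,"te":25}],"mw":[[39,8,49],[60,30],[58,20],[67,0,13,30]],"p":[[94,49,1,40],[16,82,17],[37,33]],"qs":[[70,52,62],[89,12,79,87],[70,10,39,92,92]]}
After op 5 (replace /mw/0 85): {"am":[[51,53],31,{"azx":44,"ep":42,"gpj":18,"te":25}],"mw":[85,[60,30],[58,20],[67,0,13,30]],"p":[[94,49,1,40],[16,82,17],[37,33]],"qs":[[70,52,62],[89,12,79,87],[70,10,39,92,92]]}
After op 6 (replace /mw/2/0 92): {"am":[[51,53],31,{"azx":44,"ep":42,"gpj":18,"te":25}],"mw":[85,[60,30],[92,20],[67,0,13,30]],"p":[[94,49,1,40],[16,82,17],[37,33]],"qs":[[70,52,62],[89,12,79,87],[70,10,39,92,92]]}
After op 7 (replace /qs/0/1 32): {"am":[[51,53],31,{"azx":44,"ep":42,"gpj":18,"te":25}],"mw":[85,[60,30],[92,20],[67,0,13,30]],"p":[[94,49,1,40],[16,82,17],[37,33]],"qs":[[70,32,62],[89,12,79,87],[70,10,39,92,92]]}
After op 8 (replace /p/0/2 24): {"am":[[51,53],31,{"azx":44,"ep":42,"gpj":18,"te":25}],"mw":[85,[60,30],[92,20],[67,0,13,30]],"p":[[94,49,24,40],[16,82,17],[37,33]],"qs":[[70,32,62],[89,12,79,87],[70,10,39,92,92]]}
After op 9 (add /am/2/gpj 78): {"am":[[51,53],31,{"azx":44,"ep":42,"gpj":78,"te":25}],"mw":[85,[60,30],[92,20],[67,0,13,30]],"p":[[94,49,24,40],[16,82,17],[37,33]],"qs":[[70,32,62],[89,12,79,87],[70,10,39,92,92]]}
After op 10 (replace /qs/0/2 71): {"am":[[51,53],31,{"azx":44,"ep":42,"gpj":78,"te":25}],"mw":[85,[60,30],[92,20],[67,0,13,30]],"p":[[94,49,24,40],[16,82,17],[37,33]],"qs":[[70,32,71],[89,12,79,87],[70,10,39,92,92]]}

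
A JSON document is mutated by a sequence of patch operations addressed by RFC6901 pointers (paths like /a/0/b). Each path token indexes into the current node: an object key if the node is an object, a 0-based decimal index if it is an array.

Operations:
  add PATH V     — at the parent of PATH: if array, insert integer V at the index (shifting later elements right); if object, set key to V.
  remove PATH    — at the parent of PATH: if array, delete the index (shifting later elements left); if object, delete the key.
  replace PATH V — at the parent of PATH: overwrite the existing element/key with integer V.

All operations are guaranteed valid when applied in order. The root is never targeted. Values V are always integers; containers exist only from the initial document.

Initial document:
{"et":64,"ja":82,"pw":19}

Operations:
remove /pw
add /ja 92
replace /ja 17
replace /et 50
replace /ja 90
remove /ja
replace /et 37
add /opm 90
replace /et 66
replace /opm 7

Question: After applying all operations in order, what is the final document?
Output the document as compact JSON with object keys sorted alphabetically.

After op 1 (remove /pw): {"et":64,"ja":82}
After op 2 (add /ja 92): {"et":64,"ja":92}
After op 3 (replace /ja 17): {"et":64,"ja":17}
After op 4 (replace /et 50): {"et":50,"ja":17}
After op 5 (replace /ja 90): {"et":50,"ja":90}
After op 6 (remove /ja): {"et":50}
After op 7 (replace /et 37): {"et":37}
After op 8 (add /opm 90): {"et":37,"opm":90}
After op 9 (replace /et 66): {"et":66,"opm":90}
After op 10 (replace /opm 7): {"et":66,"opm":7}

Answer: {"et":66,"opm":7}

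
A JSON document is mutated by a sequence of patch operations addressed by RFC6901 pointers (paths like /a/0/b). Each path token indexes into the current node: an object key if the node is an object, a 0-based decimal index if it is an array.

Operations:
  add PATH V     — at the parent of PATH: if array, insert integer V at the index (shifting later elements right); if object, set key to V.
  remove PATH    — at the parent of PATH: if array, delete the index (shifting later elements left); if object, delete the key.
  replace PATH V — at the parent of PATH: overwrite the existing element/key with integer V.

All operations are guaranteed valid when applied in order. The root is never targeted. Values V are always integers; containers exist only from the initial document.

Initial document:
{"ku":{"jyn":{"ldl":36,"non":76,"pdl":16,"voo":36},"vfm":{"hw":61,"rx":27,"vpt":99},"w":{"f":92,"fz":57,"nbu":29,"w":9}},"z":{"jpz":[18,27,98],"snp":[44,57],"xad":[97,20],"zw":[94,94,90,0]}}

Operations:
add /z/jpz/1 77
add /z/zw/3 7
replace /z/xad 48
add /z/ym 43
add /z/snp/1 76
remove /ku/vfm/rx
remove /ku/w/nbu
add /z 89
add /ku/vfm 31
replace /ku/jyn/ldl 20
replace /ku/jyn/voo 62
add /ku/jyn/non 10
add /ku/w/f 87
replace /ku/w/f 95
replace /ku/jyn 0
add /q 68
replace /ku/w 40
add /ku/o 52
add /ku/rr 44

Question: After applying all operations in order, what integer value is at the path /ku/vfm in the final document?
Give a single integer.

After op 1 (add /z/jpz/1 77): {"ku":{"jyn":{"ldl":36,"non":76,"pdl":16,"voo":36},"vfm":{"hw":61,"rx":27,"vpt":99},"w":{"f":92,"fz":57,"nbu":29,"w":9}},"z":{"jpz":[18,77,27,98],"snp":[44,57],"xad":[97,20],"zw":[94,94,90,0]}}
After op 2 (add /z/zw/3 7): {"ku":{"jyn":{"ldl":36,"non":76,"pdl":16,"voo":36},"vfm":{"hw":61,"rx":27,"vpt":99},"w":{"f":92,"fz":57,"nbu":29,"w":9}},"z":{"jpz":[18,77,27,98],"snp":[44,57],"xad":[97,20],"zw":[94,94,90,7,0]}}
After op 3 (replace /z/xad 48): {"ku":{"jyn":{"ldl":36,"non":76,"pdl":16,"voo":36},"vfm":{"hw":61,"rx":27,"vpt":99},"w":{"f":92,"fz":57,"nbu":29,"w":9}},"z":{"jpz":[18,77,27,98],"snp":[44,57],"xad":48,"zw":[94,94,90,7,0]}}
After op 4 (add /z/ym 43): {"ku":{"jyn":{"ldl":36,"non":76,"pdl":16,"voo":36},"vfm":{"hw":61,"rx":27,"vpt":99},"w":{"f":92,"fz":57,"nbu":29,"w":9}},"z":{"jpz":[18,77,27,98],"snp":[44,57],"xad":48,"ym":43,"zw":[94,94,90,7,0]}}
After op 5 (add /z/snp/1 76): {"ku":{"jyn":{"ldl":36,"non":76,"pdl":16,"voo":36},"vfm":{"hw":61,"rx":27,"vpt":99},"w":{"f":92,"fz":57,"nbu":29,"w":9}},"z":{"jpz":[18,77,27,98],"snp":[44,76,57],"xad":48,"ym":43,"zw":[94,94,90,7,0]}}
After op 6 (remove /ku/vfm/rx): {"ku":{"jyn":{"ldl":36,"non":76,"pdl":16,"voo":36},"vfm":{"hw":61,"vpt":99},"w":{"f":92,"fz":57,"nbu":29,"w":9}},"z":{"jpz":[18,77,27,98],"snp":[44,76,57],"xad":48,"ym":43,"zw":[94,94,90,7,0]}}
After op 7 (remove /ku/w/nbu): {"ku":{"jyn":{"ldl":36,"non":76,"pdl":16,"voo":36},"vfm":{"hw":61,"vpt":99},"w":{"f":92,"fz":57,"w":9}},"z":{"jpz":[18,77,27,98],"snp":[44,76,57],"xad":48,"ym":43,"zw":[94,94,90,7,0]}}
After op 8 (add /z 89): {"ku":{"jyn":{"ldl":36,"non":76,"pdl":16,"voo":36},"vfm":{"hw":61,"vpt":99},"w":{"f":92,"fz":57,"w":9}},"z":89}
After op 9 (add /ku/vfm 31): {"ku":{"jyn":{"ldl":36,"non":76,"pdl":16,"voo":36},"vfm":31,"w":{"f":92,"fz":57,"w":9}},"z":89}
After op 10 (replace /ku/jyn/ldl 20): {"ku":{"jyn":{"ldl":20,"non":76,"pdl":16,"voo":36},"vfm":31,"w":{"f":92,"fz":57,"w":9}},"z":89}
After op 11 (replace /ku/jyn/voo 62): {"ku":{"jyn":{"ldl":20,"non":76,"pdl":16,"voo":62},"vfm":31,"w":{"f":92,"fz":57,"w":9}},"z":89}
After op 12 (add /ku/jyn/non 10): {"ku":{"jyn":{"ldl":20,"non":10,"pdl":16,"voo":62},"vfm":31,"w":{"f":92,"fz":57,"w":9}},"z":89}
After op 13 (add /ku/w/f 87): {"ku":{"jyn":{"ldl":20,"non":10,"pdl":16,"voo":62},"vfm":31,"w":{"f":87,"fz":57,"w":9}},"z":89}
After op 14 (replace /ku/w/f 95): {"ku":{"jyn":{"ldl":20,"non":10,"pdl":16,"voo":62},"vfm":31,"w":{"f":95,"fz":57,"w":9}},"z":89}
After op 15 (replace /ku/jyn 0): {"ku":{"jyn":0,"vfm":31,"w":{"f":95,"fz":57,"w":9}},"z":89}
After op 16 (add /q 68): {"ku":{"jyn":0,"vfm":31,"w":{"f":95,"fz":57,"w":9}},"q":68,"z":89}
After op 17 (replace /ku/w 40): {"ku":{"jyn":0,"vfm":31,"w":40},"q":68,"z":89}
After op 18 (add /ku/o 52): {"ku":{"jyn":0,"o":52,"vfm":31,"w":40},"q":68,"z":89}
After op 19 (add /ku/rr 44): {"ku":{"jyn":0,"o":52,"rr":44,"vfm":31,"w":40},"q":68,"z":89}
Value at /ku/vfm: 31

Answer: 31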